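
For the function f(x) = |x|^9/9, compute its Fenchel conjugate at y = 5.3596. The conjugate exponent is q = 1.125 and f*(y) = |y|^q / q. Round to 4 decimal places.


The conjugate exponent q satisfies 1/p + 1/q = 1.
p = 9, so q = 9/(9 - 1) = 1.125
|y|^q = 5.3596^1.125 = 6.6111
f*(5.3596) = 6.6111 / 1.125 = 5.8765


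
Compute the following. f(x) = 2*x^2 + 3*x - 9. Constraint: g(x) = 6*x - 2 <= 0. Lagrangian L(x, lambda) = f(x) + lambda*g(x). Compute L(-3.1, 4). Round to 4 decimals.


Step 1: Evaluate f(x).
f(-3.1) = 2*(-3.1)^2 + 3*(-3.1) - 9 = 0.92
Step 2: Evaluate g(x).
g(-3.1) = 6*-3.1 - 2 = -20.6
Step 3: Compute Lagrangian.
L = 0.92 + 4*-20.6 = -81.48


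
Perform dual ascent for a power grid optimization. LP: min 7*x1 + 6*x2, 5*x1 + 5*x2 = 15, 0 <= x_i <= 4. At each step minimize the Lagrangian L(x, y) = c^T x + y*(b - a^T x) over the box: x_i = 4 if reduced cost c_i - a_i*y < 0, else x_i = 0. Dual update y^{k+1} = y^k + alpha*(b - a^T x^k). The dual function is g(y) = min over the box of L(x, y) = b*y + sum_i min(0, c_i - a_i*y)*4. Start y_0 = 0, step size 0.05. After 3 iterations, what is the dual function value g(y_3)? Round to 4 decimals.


Dual ascent for LP: min 7*x1 + 6*x2, 5*x1 + 5*x2 = 15, 0 <= x_i <= 4
Step 1: y^k = 0.0, reduced costs: (7.0, 6.0)
  x^k = (0.0, 0.0), subgradient = b - a^T x = 15.0
  y^{k+1} = 0.0 + 0.05*15.0 = 0.75
Step 2: y^k = 0.75, reduced costs: (3.25, 2.25)
  x^k = (0.0, 0.0), subgradient = b - a^T x = 15.0
  y^{k+1} = 0.75 + 0.05*15.0 = 1.5
Step 3: y^k = 1.5, reduced costs: (-0.5, -1.5)
  x^k = (4.0, 4.0), subgradient = b - a^T x = -25.0
  y^{k+1} = 1.5 + 0.05*-25.0 = 0.25
Dual objective at y_3 = 0.25: reduced costs (5.75, 4.75), box minimizer x = (0.0, 0.0)
g(y_3) = b*y + (c1 - a1*y)*x1 + (c2 - a2*y)*x2 = 15*0.25 + 5.75*0.0 + 4.75*0.0 = 3.75 + 0.0 + 0.0 = 3.75


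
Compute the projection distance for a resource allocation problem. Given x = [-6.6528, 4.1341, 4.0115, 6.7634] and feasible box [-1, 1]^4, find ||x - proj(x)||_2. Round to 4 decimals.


Project each component onto [-1, 1].
clip(-6.6528) = -1.0, clip(4.1341) = 1.0, clip(4.0115) = 1.0, clip(6.7634) = 1.0
Projection = [-1.0, 1.0, 1.0, 1.0]
Squared diffs: [31.9541, 9.8226, 9.0691, 33.2168]
Distance = sqrt(84.0626) = 9.1686


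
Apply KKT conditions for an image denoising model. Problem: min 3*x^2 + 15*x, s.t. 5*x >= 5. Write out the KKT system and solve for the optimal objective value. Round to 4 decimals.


Step 1: Try lambda = 0 (constraint inactive).
x_unc = -15/(2*3) = -2.5
Check: 5*-2.5 = -12.5 < 5 -- violated!
Step 2: Constraint must be active: 5*x = 5
x* = 5/5 = 1.0
lambda = (2*3*1.0 + 15)/5 = 4.2
Step 3: Compute optimal value.
f(x*) = 3*1.0^2 + 15*1.0 = 18.0


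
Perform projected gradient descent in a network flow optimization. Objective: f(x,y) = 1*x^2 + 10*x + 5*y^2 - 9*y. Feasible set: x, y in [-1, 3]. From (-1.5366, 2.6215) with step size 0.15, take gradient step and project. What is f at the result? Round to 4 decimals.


Step 1: Compute gradient at (-1.5366, 2.6215).
grad_x = 2*1*-1.5366 + 10 = 6.9268
grad_y = 2*5*2.6215 - 9 = 17.215
Step 2: Gradient step.
x_raw = -1.5366 - 0.15*6.9268 = -2.5756
y_raw = 2.6215 - 0.15*17.215 = 0.0393
Step 3: Project onto [-1, 3].
x_proj = clip(-2.5756) = -1.0
y_proj = clip(0.0393) = 0.0393
Step 4: Evaluate f.
f(-1.0, 0.0393) = -9.3455


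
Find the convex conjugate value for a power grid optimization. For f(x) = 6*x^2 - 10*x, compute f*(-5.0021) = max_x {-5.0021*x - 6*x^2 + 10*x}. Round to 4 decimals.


f*(y) = sup_x {y*x - a*x^2 - b*x} = sup_x {(y-b)*x - a*x^2}
FOC: (y - b) - 2a*x = 0 => x* = (y - b)/(2a)
x* = (-5.0021 + 10)/(2*6) = 0.4165
f*(-5.0021) = (y-b)^2/(4a) = (-5.0021 + 10)^2/(4*6)
= 24.979/24 = 1.0408


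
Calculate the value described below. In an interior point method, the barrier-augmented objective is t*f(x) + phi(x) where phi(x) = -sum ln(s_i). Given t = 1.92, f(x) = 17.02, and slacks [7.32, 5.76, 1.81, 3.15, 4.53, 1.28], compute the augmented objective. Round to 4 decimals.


Step 1: Compute log-barrier.
ln values: [1.9906, 1.7509, 0.5933, 1.1474, 1.5107, 0.2469]
phi = -(1.9906 + 1.7509 + 0.5933 + 1.1474 + 1.5107 + 0.2469) = -7.2399
Step 2: Compute augmented objective.
t*f(x) = 1.92*17.02 = 32.6784
Total = 32.6784 - 7.2399 = 25.4385


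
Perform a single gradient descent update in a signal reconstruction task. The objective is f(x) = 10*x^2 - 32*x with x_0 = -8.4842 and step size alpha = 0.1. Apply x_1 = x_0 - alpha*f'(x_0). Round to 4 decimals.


We compute the gradient at x_0 and apply the update.
f'(x) = 20*x - 32
f'(-8.4842) = 20*-8.4842 - 32 = -201.684
x_1 = -8.4842 - 0.1*-201.684 = 11.6842


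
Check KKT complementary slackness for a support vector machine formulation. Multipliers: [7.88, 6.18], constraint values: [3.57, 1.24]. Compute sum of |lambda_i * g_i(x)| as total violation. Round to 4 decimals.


KKT complementary slackness check:
lambda_1 * g_1 = 7.88 * 3.57 = 28.1316
lambda_2 * g_2 = 6.18 * 1.24 = 7.6632
Total violation = 28.1316 + 7.6632 = 35.7948


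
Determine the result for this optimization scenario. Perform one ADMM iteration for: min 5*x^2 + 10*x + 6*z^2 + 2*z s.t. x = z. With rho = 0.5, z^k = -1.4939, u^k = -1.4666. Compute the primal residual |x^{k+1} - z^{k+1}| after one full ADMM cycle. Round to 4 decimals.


ADMM iteration with rho = 0.5, z^k = -1.4939, u^k = -1.4666
Step 1: x-update.
Minimize 5*x^2 + 10*x + (0.5/2)*(x + 1.4939 - 1.4666)^2
FOC: (2*5 + 0.5)*x = -10 + 0.5*(-1.4939 + 1.4666)
x^{k+1} = -0.9537
Step 2: z-update.
Minimize 6*z^2 + 2*z + (0.5/2)*(-0.9537 - z - 1.4666)^2
FOC: (2*6 + 0.5)*z = -2 + 0.5*(-0.9537 - 1.4666)
z^{k+1} = -0.2568
Step 3: u-update.
u^{k+1} = -1.4666 - 0.9537 + 0.2568 = -2.1635
Step 4: Primal residual = |-0.9537 + 0.2568| = 0.6969


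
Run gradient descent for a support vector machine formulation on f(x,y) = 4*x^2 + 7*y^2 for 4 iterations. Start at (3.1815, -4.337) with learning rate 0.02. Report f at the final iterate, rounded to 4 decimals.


Gradient descent on f(x,y) = 4*x^2 + 7*y^2.
Starting point: (3.1815, -4.337), alpha = 0.02
Step 1: grad_x = 2*4*3.1815 = 25.452, grad_y = 2*7*-4.337 = -60.718
  x_1 = 3.1815 - 0.02*25.452 = 2.6725
  y_1 = -4.337 - 0.02*-60.718 = -3.1226
Step 2: grad_x = 2*4*2.6725 = 21.3797, grad_y = 2*7*-3.1226 = -43.717
  x_2 = 2.6725 - 0.02*21.3797 = 2.2449
  y_2 = -3.1226 - 0.02*-43.717 = -2.2483
Step 3: grad_x = 2*4*2.2449 = 17.9589, grad_y = 2*7*-2.2483 = -31.4762
  x_3 = 2.2449 - 0.02*17.9589 = 1.8857
  y_3 = -2.2483 - 0.02*-31.4762 = -1.6188
Step 4: grad_x = 2*4*1.8857 = 15.0855, grad_y = 2*7*-1.6188 = -22.6629
  x_4 = 1.8857 - 0.02*15.0855 = 1.584
  y_4 = -1.6188 - 0.02*-22.6629 = -1.1655
f(1.584, -1.1655) = 4*1.584^2 + 7*(-1.1655)^2 = 19.545


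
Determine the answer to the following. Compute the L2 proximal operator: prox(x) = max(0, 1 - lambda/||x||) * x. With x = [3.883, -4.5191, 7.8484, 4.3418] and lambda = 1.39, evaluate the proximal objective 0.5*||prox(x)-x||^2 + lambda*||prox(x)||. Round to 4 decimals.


Step 1: Compute ||x||.
||x|| = 10.7679
Step 2: Compute scaling factor.
scale = max(0, 1 - 1.39/10.7679) = 0.8709
Step 3: prox(x) = [3.3818, -3.9357, 6.8353, 3.7813]
||prox(x)|| = 9.3779
Step 4: Proximal objective.
0.5*||prox-x||^2 = 0.9661
lambda*||prox|| = 13.0353
Total = 14.0014


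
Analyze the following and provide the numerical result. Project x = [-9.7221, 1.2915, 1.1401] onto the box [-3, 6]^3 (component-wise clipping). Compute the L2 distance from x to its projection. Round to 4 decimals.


Project each component onto [-3, 6].
clip(-9.7221) = -3.0, clip(1.2915) = 1.2915, clip(1.1401) = 1.1401
Projection = [-3.0, 1.2915, 1.1401]
Squared diffs: [45.1866, 0.0, 0.0]
Distance = sqrt(45.1866) = 6.7221


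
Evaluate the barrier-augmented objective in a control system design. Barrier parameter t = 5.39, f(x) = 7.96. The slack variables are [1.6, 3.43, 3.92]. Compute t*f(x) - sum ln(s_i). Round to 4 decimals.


Step 1: Compute log-barrier.
ln values: [0.47, 1.2326, 1.3661]
phi = -(0.47 + 1.2326 + 1.3661) = -3.0687
Step 2: Compute augmented objective.
t*f(x) = 5.39*7.96 = 42.9044
Total = 42.9044 - 3.0687 = 39.8357


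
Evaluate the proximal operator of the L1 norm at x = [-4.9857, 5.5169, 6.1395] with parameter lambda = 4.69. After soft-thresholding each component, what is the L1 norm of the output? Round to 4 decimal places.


Soft-thresholding with lambda = 4.69:
prox(-4.9857) = sign(-4.9857)*max(|-4.9857| - 4.69, 0) = -0.2957
prox(5.5169) = sign(5.5169)*max(|5.5169| - 4.69, 0) = 0.8269
prox(6.1395) = sign(6.1395)*max(|6.1395| - 4.69, 0) = 1.4495
prox(x) = [-0.2957, 0.8269, 1.4495]
||prox(x)||_1 = 0.2957 + 0.8269 + 1.4495 = 2.5721


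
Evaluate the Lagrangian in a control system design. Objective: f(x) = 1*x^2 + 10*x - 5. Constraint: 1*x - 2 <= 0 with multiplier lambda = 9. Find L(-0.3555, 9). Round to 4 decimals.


Step 1: Evaluate f(x).
f(-0.3555) = 1*(-0.3555)^2 + 10*(-0.3555) - 5 = -8.4286
Step 2: Evaluate g(x).
g(-0.3555) = 1*-0.3555 - 2 = -2.3555
Step 3: Compute Lagrangian.
L = -8.4286 + 9*-2.3555 = -29.6281


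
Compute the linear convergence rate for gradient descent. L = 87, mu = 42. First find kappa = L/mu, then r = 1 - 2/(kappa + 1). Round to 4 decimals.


Step 1: Compute the condition number.
kappa = L/mu = 87/42 = 2.0714
Step 2: Compute the convergence rate.
r = 1 - 2/(kappa + 1) = 1 - 2*mu/(L + mu) = (L - mu)/(L + mu) = 45/129 = 0.3488


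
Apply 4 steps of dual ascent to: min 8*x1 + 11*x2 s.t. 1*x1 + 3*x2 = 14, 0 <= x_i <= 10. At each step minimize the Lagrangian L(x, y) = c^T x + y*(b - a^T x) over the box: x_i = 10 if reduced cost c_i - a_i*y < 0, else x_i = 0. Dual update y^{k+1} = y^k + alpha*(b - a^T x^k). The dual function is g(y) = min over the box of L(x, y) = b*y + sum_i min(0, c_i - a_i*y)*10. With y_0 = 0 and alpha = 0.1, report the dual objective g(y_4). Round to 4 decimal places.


Dual ascent for LP: min 8*x1 + 11*x2, 1*x1 + 3*x2 = 14, 0 <= x_i <= 10
Step 1: y^k = 0.0, reduced costs: (8.0, 11.0)
  x^k = (0.0, 0.0), subgradient = b - a^T x = 14.0
  y^{k+1} = 0.0 + 0.1*14.0 = 1.4
Step 2: y^k = 1.4, reduced costs: (6.6, 6.8)
  x^k = (0.0, 0.0), subgradient = b - a^T x = 14.0
  y^{k+1} = 1.4 + 0.1*14.0 = 2.8
Step 3: y^k = 2.8, reduced costs: (5.2, 2.6)
  x^k = (0.0, 0.0), subgradient = b - a^T x = 14.0
  y^{k+1} = 2.8 + 0.1*14.0 = 4.2
Step 4: y^k = 4.2, reduced costs: (3.8, -1.6)
  x^k = (0.0, 10.0), subgradient = b - a^T x = -16.0
  y^{k+1} = 4.2 + 0.1*-16.0 = 2.6
Dual objective at y_4 = 2.6: reduced costs (5.4, 3.2), box minimizer x = (0.0, 0.0)
g(y_4) = b*y + (c1 - a1*y)*x1 + (c2 - a2*y)*x2 = 14*2.6 + 5.4*0.0 + 3.2*0.0 = 36.4 + 0.0 + 0.0 = 36.4


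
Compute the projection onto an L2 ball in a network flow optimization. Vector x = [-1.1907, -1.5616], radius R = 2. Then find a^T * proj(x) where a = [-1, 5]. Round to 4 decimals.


Step 1: Compute ||x|| (intermediates to 6 decimals).
||x|| = sqrt((-1.1907)^2 + (-1.5616)^2) = 1.963762
Step 2: Project.
Since ||x|| <= R, proj = x (no scaling needed).
proj(x) = [-1.1907, -1.5616]
Step 3: Dot product.
a^T * proj(x) = -1*(-1.1907) + 5*(-1.5616) = -6.6173


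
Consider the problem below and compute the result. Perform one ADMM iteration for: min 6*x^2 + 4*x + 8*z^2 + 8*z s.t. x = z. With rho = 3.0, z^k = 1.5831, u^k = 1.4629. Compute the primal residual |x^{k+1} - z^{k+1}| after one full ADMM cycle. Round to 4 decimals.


ADMM iteration with rho = 3.0, z^k = 1.5831, u^k = 1.4629
Step 1: x-update.
Minimize 6*x^2 + 4*x + (3.0/2)*(x - 1.5831 + 1.4629)^2
FOC: (2*6 + 3.0)*x = -4 + 3.0*(1.5831 - 1.4629)
x^{k+1} = -0.2426
Step 2: z-update.
Minimize 8*z^2 + 8*z + (3.0/2)*(-0.2426 - z + 1.4629)^2
FOC: (2*8 + 3.0)*z = -8 + 3.0*(-0.2426 + 1.4629)
z^{k+1} = -0.2284
Step 3: u-update.
u^{k+1} = 1.4629 - 0.2426 + 0.2284 = 1.4487
Step 4: Primal residual = |-0.2426 + 0.2284| = 0.0142


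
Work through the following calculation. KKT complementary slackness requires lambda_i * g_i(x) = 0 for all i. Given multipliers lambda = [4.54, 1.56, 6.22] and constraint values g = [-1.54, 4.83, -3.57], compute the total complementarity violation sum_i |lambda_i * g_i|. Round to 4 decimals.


KKT complementary slackness check:
lambda_1 * g_1 = 4.54 * -1.54 = -6.9916
lambda_2 * g_2 = 1.56 * 4.83 = 7.5348
lambda_3 * g_3 = 6.22 * -3.57 = -22.2054
Total violation = 6.9916 + 7.5348 + 22.2054 = 36.7318


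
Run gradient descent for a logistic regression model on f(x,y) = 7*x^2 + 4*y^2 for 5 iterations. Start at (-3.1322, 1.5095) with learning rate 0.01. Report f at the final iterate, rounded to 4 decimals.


Gradient descent on f(x,y) = 7*x^2 + 4*y^2.
Starting point: (-3.1322, 1.5095), alpha = 0.01
Step 1: grad_x = 2*7*-3.1322 = -43.8508, grad_y = 2*4*1.5095 = 12.076
  x_1 = -3.1322 - 0.01*-43.8508 = -2.6937
  y_1 = 1.5095 - 0.01*12.076 = 1.3887
Step 2: grad_x = 2*7*-2.6937 = -37.7117, grad_y = 2*4*1.3887 = 11.1099
  x_2 = -2.6937 - 0.01*-37.7117 = -2.3166
  y_2 = 1.3887 - 0.01*11.1099 = 1.2776
Step 3: grad_x = 2*7*-2.3166 = -32.4321, grad_y = 2*4*1.2776 = 10.2211
  x_3 = -2.3166 - 0.01*-32.4321 = -1.9923
  y_3 = 1.2776 - 0.01*10.2211 = 1.1754
Step 4: grad_x = 2*7*-1.9923 = -27.8916, grad_y = 2*4*1.1754 = 9.4034
  x_4 = -1.9923 - 0.01*-27.8916 = -1.7133
  y_4 = 1.1754 - 0.01*9.4034 = 1.0814
Step 5: grad_x = 2*7*-1.7133 = -23.9867, grad_y = 2*4*1.0814 = 8.6512
  x_5 = -1.7133 - 0.01*-23.9867 = -1.4735
  y_5 = 1.0814 - 0.01*8.6512 = 0.9949
f(-1.4735, 0.9949) = 7*(-1.4735)^2 + 4*0.9949^2 = 19.157


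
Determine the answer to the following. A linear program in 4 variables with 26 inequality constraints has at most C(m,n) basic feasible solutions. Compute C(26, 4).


Each vertex corresponds to some choice of n active constraints out of m, so the number of vertices is at most C(m, n) = m! / (n!(m-n)!).
m = 26, n = 4
Numerator: 26 * 25 * 24 * 23
Denominator: 4! = 24
C(26, 4) = 14950


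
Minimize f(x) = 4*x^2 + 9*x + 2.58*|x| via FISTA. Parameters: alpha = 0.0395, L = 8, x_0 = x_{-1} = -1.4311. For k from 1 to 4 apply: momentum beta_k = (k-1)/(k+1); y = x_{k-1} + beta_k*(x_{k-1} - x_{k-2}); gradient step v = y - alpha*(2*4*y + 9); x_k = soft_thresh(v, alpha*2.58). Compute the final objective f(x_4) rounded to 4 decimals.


FISTA on f(x) = 4*x^2 + 9*x + 2.58*|x|
L = 8, alpha = 0.0395
Iteration 1: beta = 0.0, y = -1.4311 + 0.0*(-1.4311 + 1.4311) = -1.4311
  grad(y) = -2.4488, v = y - alpha*grad = -1.3344
  prox(v) = soft_thresh(-1.3344, 0.1019) = -1.2325
Iteration 2: beta = 0.3333, y = -1.2325 + 0.3333*(-1.2325 + 1.4311) = -1.1662
  grad(y) = -0.33, v = y - alpha*grad = -1.1532
  prox(v) = soft_thresh(-1.1532, 0.1019) = -1.0513
Iteration 3: beta = 0.5, y = -1.0513 + 0.5*(-1.0513 + 1.2325) = -0.9607
  grad(y) = 1.3142, v = y - alpha*grad = -1.0126
  prox(v) = soft_thresh(-1.0126, 0.1019) = -0.9107
Iteration 4: beta = 0.6, y = -0.9107 + 0.6*(-0.9107 + 1.0513) = -0.8264
  grad(y) = 2.389, v = y - alpha*grad = -0.9207
  prox(v) = soft_thresh(-0.9207, 0.1019) = -0.8188
f(x_4) = 4*(-0.8188)^2 + 9*(-0.8188) + 2.58*|-0.8188| = -2.575


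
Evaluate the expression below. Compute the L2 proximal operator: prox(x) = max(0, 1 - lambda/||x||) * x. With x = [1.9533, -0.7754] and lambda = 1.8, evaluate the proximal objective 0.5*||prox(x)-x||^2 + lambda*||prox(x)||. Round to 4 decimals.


Step 1: Compute ||x||.
||x|| = 2.1016
Step 2: Compute scaling factor.
scale = max(0, 1 - 1.8/2.1016) = 0.1435
Step 3: prox(x) = [0.2803, -0.1113]
||prox(x)|| = 0.3016
Step 4: Proximal objective.
0.5*||prox-x||^2 = 1.62
lambda*||prox|| = 0.5429
Total = 2.1628


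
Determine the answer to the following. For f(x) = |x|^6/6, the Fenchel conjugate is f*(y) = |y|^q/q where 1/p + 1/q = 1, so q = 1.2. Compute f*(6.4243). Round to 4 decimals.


The conjugate exponent q satisfies 1/p + 1/q = 1.
p = 6, so q = 6/(6 - 1) = 1.2
|y|^q = 6.4243^1.2 = 9.3195
f*(6.4243) = 9.3195 / 1.2 = 7.7662


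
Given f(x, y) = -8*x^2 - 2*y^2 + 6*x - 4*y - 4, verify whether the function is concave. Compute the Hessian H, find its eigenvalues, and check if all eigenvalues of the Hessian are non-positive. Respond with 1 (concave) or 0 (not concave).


The Hessian of f(x,y) = -8*x^2 - 2*y^2 + 6*x - 4*y - 4 is:
H = [[-16, 0], [0, -4]]
Trace = -16 - 4 = -20
Determinant = -16*-4 - (0)^2 = 64
Discriminant = (-20)^2 - 4*64 = 144.0
Eigenvalues: lambda_1 = -16.0, lambda_2 = -4.0
The function is concave.

1


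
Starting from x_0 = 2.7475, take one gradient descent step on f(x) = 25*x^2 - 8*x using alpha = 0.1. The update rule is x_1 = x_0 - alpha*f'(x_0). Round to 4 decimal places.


We compute the gradient at x_0 and apply the update.
f'(x) = 50*x - 8
f'(2.7475) = 50*2.7475 - 8 = 129.375
x_1 = 2.7475 - 0.1*129.375 = -10.19


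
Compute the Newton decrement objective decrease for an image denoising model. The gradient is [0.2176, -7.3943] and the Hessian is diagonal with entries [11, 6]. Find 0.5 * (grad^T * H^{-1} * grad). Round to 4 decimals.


Step 1: H is diagonal, so H^(-1) * g = [0.0198, -1.2324].
Step 2: g^T H^(-1) g = sum_i g_i^2 / H_ii
  = (0.2176)^2/11 + (-7.3943)^2/6
  = 0.0043 + 9.1126 = 9.1169
Step 3: Objective decrease = 0.5 * g^T H^(-1) g = 4.5585


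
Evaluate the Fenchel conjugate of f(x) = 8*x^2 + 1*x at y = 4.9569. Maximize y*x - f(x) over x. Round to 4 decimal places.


f*(y) = sup_x {y*x - a*x^2 - b*x} = sup_x {(y-b)*x - a*x^2}
FOC: (y - b) - 2a*x = 0 => x* = (y - b)/(2a)
x* = (4.9569 - 1)/(2*8) = 0.2473
f*(4.9569) = (y-b)^2/(4a) = (4.9569 - 1)^2/(4*8)
= 15.6571/32 = 0.4893


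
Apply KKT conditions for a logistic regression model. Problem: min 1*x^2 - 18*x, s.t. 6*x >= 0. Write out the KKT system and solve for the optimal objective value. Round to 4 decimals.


Step 1: Try lambda = 0 (constraint inactive).
Stationarity: 2*1*x - 18 = 0
x* = 18/(2*1) = 9.0
Check constraint: 6*9.0 = 54.0 >= 0 -- satisfied.
Step 2: Compute optimal value.
f(x*) = 1*9.0^2 - 18*9.0 = -81.0


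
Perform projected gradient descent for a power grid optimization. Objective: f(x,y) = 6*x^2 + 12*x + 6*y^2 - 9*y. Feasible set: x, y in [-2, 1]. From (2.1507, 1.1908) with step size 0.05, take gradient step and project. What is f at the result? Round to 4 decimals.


Step 1: Compute gradient at (2.1507, 1.1908).
grad_x = 2*6*2.1507 + 12 = 37.8084
grad_y = 2*6*1.1908 - 9 = 5.2896
Step 2: Gradient step.
x_raw = 2.1507 - 0.05*37.8084 = 0.2603
y_raw = 1.1908 - 0.05*5.2896 = 0.9263
Step 3: Project onto [-2, 1].
x_proj = clip(0.2603) = 0.2603
y_proj = clip(0.9263) = 0.9263
Step 4: Evaluate f.
f(0.2603, 0.9263) = 0.3414


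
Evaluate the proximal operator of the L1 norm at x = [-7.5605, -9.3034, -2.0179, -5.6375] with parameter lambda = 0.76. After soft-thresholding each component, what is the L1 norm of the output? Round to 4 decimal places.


Soft-thresholding with lambda = 0.76:
prox(-7.5605) = sign(-7.5605)*max(|-7.5605| - 0.76, 0) = -6.8005
prox(-9.3034) = sign(-9.3034)*max(|-9.3034| - 0.76, 0) = -8.5434
prox(-2.0179) = sign(-2.0179)*max(|-2.0179| - 0.76, 0) = -1.2579
prox(-5.6375) = sign(-5.6375)*max(|-5.6375| - 0.76, 0) = -4.8775
prox(x) = [-6.8005, -8.5434, -1.2579, -4.8775]
||prox(x)||_1 = 6.8005 + 8.5434 + 1.2579 + 4.8775 = 21.4793


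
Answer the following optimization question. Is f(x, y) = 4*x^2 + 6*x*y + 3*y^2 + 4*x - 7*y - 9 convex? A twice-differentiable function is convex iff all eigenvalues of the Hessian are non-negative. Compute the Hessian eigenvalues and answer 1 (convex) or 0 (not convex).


The Hessian of f(x,y) = 4*x^2 + 6*x*y + 3*y^2 + 4*x - 7*y - 9 is:
H = [[8, 6], [6, 6]]
Trace = 8 + 6 = 14
Determinant = 8*6 - (6)^2 = 12
Discriminant = (14)^2 - 4*12 = 148.0
Eigenvalues: lambda_1 = 0.9172, lambda_2 = 13.0828
The function is convex.

1


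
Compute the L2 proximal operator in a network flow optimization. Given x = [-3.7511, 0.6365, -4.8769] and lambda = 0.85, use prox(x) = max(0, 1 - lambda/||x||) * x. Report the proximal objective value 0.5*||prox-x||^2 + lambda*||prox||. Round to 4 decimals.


Step 1: Compute ||x||.
||x|| = 6.1855
Step 2: Compute scaling factor.
scale = max(0, 1 - 0.85/6.1855) = 0.8626
Step 3: prox(x) = [-3.2356, 0.549, -4.2067]
||prox(x)|| = 5.3355
Step 4: Proximal objective.
0.5*||prox-x||^2 = 0.3613
lambda*||prox|| = 4.5352
Total = 4.8964


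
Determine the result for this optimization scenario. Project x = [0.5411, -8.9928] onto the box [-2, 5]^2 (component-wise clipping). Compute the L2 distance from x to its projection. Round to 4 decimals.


Project each component onto [-2, 5].
clip(0.5411) = 0.5411, clip(-8.9928) = -2.0
Projection = [0.5411, -2.0]
Squared diffs: [0.0, 48.8993]
Distance = sqrt(48.8993) = 6.9928


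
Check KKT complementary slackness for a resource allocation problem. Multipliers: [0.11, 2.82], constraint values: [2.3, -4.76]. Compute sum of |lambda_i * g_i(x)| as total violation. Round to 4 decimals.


KKT complementary slackness check:
lambda_1 * g_1 = 0.11 * 2.3 = 0.253
lambda_2 * g_2 = 2.82 * -4.76 = -13.4232
Total violation = 0.253 + 13.4232 = 13.6762


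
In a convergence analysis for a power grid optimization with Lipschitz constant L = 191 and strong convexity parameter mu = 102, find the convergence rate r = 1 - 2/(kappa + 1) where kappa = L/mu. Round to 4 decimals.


Step 1: Compute the condition number.
kappa = L/mu = 191/102 = 1.8725
Step 2: Compute the convergence rate.
r = 1 - 2/(kappa + 1) = 1 - 2*mu/(L + mu) = (L - mu)/(L + mu) = 89/293 = 0.3038


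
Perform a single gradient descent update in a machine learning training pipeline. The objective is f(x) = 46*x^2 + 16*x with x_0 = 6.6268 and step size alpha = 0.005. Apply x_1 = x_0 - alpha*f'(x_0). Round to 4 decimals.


We compute the gradient at x_0 and apply the update.
f'(x) = 92*x + 16
f'(6.6268) = 92*6.6268 + 16 = 625.6656
x_1 = 6.6268 - 0.005*625.6656 = 3.4985


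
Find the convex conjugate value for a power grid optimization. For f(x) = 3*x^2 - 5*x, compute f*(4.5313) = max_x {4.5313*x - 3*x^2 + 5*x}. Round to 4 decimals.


f*(y) = sup_x {y*x - a*x^2 - b*x} = sup_x {(y-b)*x - a*x^2}
FOC: (y - b) - 2a*x = 0 => x* = (y - b)/(2a)
x* = (4.5313 + 5)/(2*3) = 1.5886
f*(4.5313) = (y-b)^2/(4a) = (4.5313 + 5)^2/(4*3)
= 90.8457/12 = 7.5705


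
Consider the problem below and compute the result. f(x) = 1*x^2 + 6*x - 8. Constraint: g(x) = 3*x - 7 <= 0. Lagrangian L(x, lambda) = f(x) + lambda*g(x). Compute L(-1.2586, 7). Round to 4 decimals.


Step 1: Evaluate f(x).
f(-1.2586) = 1*(-1.2586)^2 + 6*(-1.2586) - 8 = -13.9675
Step 2: Evaluate g(x).
g(-1.2586) = 3*-1.2586 - 7 = -10.7758
Step 3: Compute Lagrangian.
L = -13.9675 + 7*-10.7758 = -89.3981


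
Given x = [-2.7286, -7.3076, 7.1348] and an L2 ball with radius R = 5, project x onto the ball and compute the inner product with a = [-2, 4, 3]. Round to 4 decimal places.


Step 1: Compute ||x|| (intermediates to 6 decimals).
||x|| = sqrt((-2.7286)^2 + (-7.3076)^2 + 7.1348^2) = 10.571265
Step 2: Project.
Since ||x|| > R, scale = R/||x|| = 5/10.571265 = 0.47298, proj(x) = scale * x
proj(x) = [-1.290573, -3.456349, 3.374618]
Step 3: Dot product.
a^T * proj(x) = -2*(-1.290573) + 4*(-3.456349) + 3*3.374618 = -1.1204


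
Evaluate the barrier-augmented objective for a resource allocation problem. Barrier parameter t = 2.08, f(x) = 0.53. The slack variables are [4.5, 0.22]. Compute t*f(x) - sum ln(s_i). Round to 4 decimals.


Step 1: Compute log-barrier.
ln values: [1.5041, -1.5141]
phi = -(1.5041 - 1.5141) = 0.0101
Step 2: Compute augmented objective.
t*f(x) = 2.08*0.53 = 1.1024
Total = 1.1024 + 0.0101 = 1.1125


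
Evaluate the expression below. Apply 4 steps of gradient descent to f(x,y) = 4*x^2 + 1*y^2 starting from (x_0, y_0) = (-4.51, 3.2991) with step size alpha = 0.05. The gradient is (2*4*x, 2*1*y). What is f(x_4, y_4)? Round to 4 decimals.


Gradient descent on f(x,y) = 4*x^2 + 1*y^2.
Starting point: (-4.51, 3.2991), alpha = 0.05
Step 1: grad_x = 2*4*-4.51 = -36.08, grad_y = 2*1*3.2991 = 6.5982
  x_1 = -4.51 - 0.05*-36.08 = -2.706
  y_1 = 3.2991 - 0.05*6.5982 = 2.9692
Step 2: grad_x = 2*4*-2.706 = -21.648, grad_y = 2*1*2.9692 = 5.9384
  x_2 = -2.706 - 0.05*-21.648 = -1.6236
  y_2 = 2.9692 - 0.05*5.9384 = 2.6723
Step 3: grad_x = 2*4*-1.6236 = -12.9888, grad_y = 2*1*2.6723 = 5.3445
  x_3 = -1.6236 - 0.05*-12.9888 = -0.9742
  y_3 = 2.6723 - 0.05*5.3445 = 2.405
Step 4: grad_x = 2*4*-0.9742 = -7.7933, grad_y = 2*1*2.405 = 4.8101
  x_4 = -0.9742 - 0.05*-7.7933 = -0.5845
  y_4 = 2.405 - 0.05*4.8101 = 2.1645
f(-0.5845, 2.1645) = 4*(-0.5845)^2 + 1*2.1645^2 = 6.0518


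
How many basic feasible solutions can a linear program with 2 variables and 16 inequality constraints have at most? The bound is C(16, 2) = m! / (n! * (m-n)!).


Each vertex corresponds to some choice of n active constraints out of m, so the number of vertices is at most C(m, n) = m! / (n!(m-n)!).
m = 16, n = 2
Numerator: 16 * 15
Denominator: 2! = 2
C(16, 2) = 120


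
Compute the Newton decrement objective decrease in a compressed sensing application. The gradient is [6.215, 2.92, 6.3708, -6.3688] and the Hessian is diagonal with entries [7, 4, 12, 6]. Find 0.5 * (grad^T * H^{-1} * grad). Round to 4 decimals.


Step 1: H is diagonal, so H^(-1) * g = [0.8879, 0.73, 0.5309, -1.0615].
Step 2: g^T H^(-1) g = sum_i g_i^2 / H_ii
  = (6.215)^2/7 + (2.92)^2/4 + (6.3708)^2/12 + (-6.3688)^2/6
  = 5.518 + 2.1316 + 3.3823 + 6.7603 = 17.7922
Step 3: Objective decrease = 0.5 * g^T H^(-1) g = 8.8961


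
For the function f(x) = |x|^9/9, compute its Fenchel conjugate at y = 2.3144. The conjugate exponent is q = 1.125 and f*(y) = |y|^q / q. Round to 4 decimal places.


The conjugate exponent q satisfies 1/p + 1/q = 1.
p = 9, so q = 9/(9 - 1) = 1.125
|y|^q = 2.3144^1.125 = 2.5704
f*(2.3144) = 2.5704 / 1.125 = 2.2848


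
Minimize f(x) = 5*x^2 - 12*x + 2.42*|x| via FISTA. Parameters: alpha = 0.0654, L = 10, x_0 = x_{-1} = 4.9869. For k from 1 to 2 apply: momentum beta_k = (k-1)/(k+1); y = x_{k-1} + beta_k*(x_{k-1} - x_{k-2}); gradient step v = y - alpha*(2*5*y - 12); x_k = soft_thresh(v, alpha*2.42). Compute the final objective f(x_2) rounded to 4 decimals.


FISTA on f(x) = 5*x^2 - 12*x + 2.42*|x|
L = 10, alpha = 0.0654
Iteration 1: beta = 0.0, y = 4.9869 + 0.0*(4.9869 - 4.9869) = 4.9869
  grad(y) = 37.869, v = y - alpha*grad = 2.5103
  prox(v) = soft_thresh(2.5103, 0.1583) = 2.352
Iteration 2: beta = 0.3333, y = 2.352 + 0.3333*(2.352 - 4.9869) = 1.4737
  grad(y) = 2.737, v = y - alpha*grad = 1.2947
  prox(v) = soft_thresh(1.2947, 0.1583) = 1.1364
f(x_2) = 5*1.1364^2 - 12*1.1364 + 2.42*|1.1364| = -4.4296


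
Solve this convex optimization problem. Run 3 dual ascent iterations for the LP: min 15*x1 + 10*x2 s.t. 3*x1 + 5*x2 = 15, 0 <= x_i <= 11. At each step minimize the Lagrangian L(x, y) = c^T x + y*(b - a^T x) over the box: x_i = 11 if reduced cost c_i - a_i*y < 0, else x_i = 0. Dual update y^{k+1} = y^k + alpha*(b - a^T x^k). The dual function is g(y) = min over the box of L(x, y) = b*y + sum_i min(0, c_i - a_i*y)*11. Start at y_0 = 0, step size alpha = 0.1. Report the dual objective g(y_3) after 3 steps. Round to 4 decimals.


Dual ascent for LP: min 15*x1 + 10*x2, 3*x1 + 5*x2 = 15, 0 <= x_i <= 11
Step 1: y^k = 0.0, reduced costs: (15.0, 10.0)
  x^k = (0.0, 0.0), subgradient = b - a^T x = 15.0
  y^{k+1} = 0.0 + 0.1*15.0 = 1.5
Step 2: y^k = 1.5, reduced costs: (10.5, 2.5)
  x^k = (0.0, 0.0), subgradient = b - a^T x = 15.0
  y^{k+1} = 1.5 + 0.1*15.0 = 3.0
Step 3: y^k = 3.0, reduced costs: (6.0, -5.0)
  x^k = (0.0, 11.0), subgradient = b - a^T x = -40.0
  y^{k+1} = 3.0 + 0.1*-40.0 = -1.0
Dual objective at y_3 = -1.0: reduced costs (18.0, 15.0), box minimizer x = (0.0, 0.0)
g(y_3) = b*y + (c1 - a1*y)*x1 + (c2 - a2*y)*x2 = 15*(-1.0) + 18.0*0.0 + 15.0*0.0 = -15.0 + 0.0 + 0.0 = -15.0


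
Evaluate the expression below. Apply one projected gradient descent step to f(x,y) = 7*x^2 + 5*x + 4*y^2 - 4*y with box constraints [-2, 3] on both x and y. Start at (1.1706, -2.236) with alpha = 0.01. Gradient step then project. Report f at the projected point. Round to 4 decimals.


Step 1: Compute gradient at (1.1706, -2.236).
grad_x = 2*7*1.1706 + 5 = 21.3884
grad_y = 2*4*-2.236 - 4 = -21.888
Step 2: Gradient step.
x_raw = 1.1706 - 0.01*21.3884 = 0.9567
y_raw = -2.236 - 0.01*-21.888 = -2.0171
Step 3: Project onto [-2, 3].
x_proj = clip(0.9567) = 0.9567
y_proj = clip(-2.0171) = -2.0
Step 4: Evaluate f.
f(0.9567, -2.0) = 35.1907


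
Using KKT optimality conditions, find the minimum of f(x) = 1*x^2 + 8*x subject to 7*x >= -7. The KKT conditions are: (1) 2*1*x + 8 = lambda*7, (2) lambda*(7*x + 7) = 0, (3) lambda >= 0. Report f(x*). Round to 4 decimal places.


Step 1: Try lambda = 0 (constraint inactive).
x_unc = -8/(2*1) = -4.0
Check: 7*-4.0 = -28.0 < -7 -- violated!
Step 2: Constraint must be active: 7*x = -7
x* = -7/7 = -1.0
lambda = (2*1*(-1.0) + 8)/7 = 0.8571
Step 3: Compute optimal value.
f(x*) = 1*(-1.0)^2 + 8*(-1.0) = -7.0


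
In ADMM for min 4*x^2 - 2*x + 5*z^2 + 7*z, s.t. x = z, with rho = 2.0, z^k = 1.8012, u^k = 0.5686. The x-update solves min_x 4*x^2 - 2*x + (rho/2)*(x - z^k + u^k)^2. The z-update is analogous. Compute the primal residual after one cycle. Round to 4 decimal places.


ADMM iteration with rho = 2.0, z^k = 1.8012, u^k = 0.5686
Step 1: x-update.
Minimize 4*x^2 - 2*x + (2.0/2)*(x - 1.8012 + 0.5686)^2
FOC: (2*4 + 2.0)*x = 2 + 2.0*(1.8012 - 0.5686)
x^{k+1} = 0.4465
Step 2: z-update.
Minimize 5*z^2 + 7*z + (2.0/2)*(0.4465 - z + 0.5686)^2
FOC: (2*5 + 2.0)*z = -7 + 2.0*(0.4465 + 0.5686)
z^{k+1} = -0.4141
Step 3: u-update.
u^{k+1} = 0.5686 + 0.4465 + 0.4141 = 1.4293
Step 4: Primal residual = |0.4465 + 0.4141| = 0.8607


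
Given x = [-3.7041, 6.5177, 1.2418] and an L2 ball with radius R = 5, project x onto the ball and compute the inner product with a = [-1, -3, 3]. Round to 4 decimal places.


Step 1: Compute ||x|| (intermediates to 6 decimals).
||x|| = sqrt((-3.7041)^2 + 6.5177^2 + 1.2418^2) = 7.598871
Step 2: Project.
Since ||x|| > R, scale = R/||x|| = 5/7.598871 = 0.657992, proj(x) = scale * x
proj(x) = [-2.437268, 4.288594, 0.817094]
Step 3: Dot product.
a^T * proj(x) = -1*(-2.437268) - 3*4.288594 + 3*0.817094 = -7.9772


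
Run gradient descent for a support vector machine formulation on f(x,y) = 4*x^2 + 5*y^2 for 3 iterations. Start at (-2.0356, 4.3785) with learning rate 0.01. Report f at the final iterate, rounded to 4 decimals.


Gradient descent on f(x,y) = 4*x^2 + 5*y^2.
Starting point: (-2.0356, 4.3785), alpha = 0.01
Step 1: grad_x = 2*4*-2.0356 = -16.2848, grad_y = 2*5*4.3785 = 43.785
  x_1 = -2.0356 - 0.01*-16.2848 = -1.8728
  y_1 = 4.3785 - 0.01*43.785 = 3.9407
Step 2: grad_x = 2*4*-1.8728 = -14.982, grad_y = 2*5*3.9407 = 39.4065
  x_2 = -1.8728 - 0.01*-14.982 = -1.7229
  y_2 = 3.9407 - 0.01*39.4065 = 3.5466
Step 3: grad_x = 2*4*-1.7229 = -13.7835, grad_y = 2*5*3.5466 = 35.4659
  x_3 = -1.7229 - 0.01*-13.7835 = -1.5851
  y_3 = 3.5466 - 0.01*35.4659 = 3.1919
f(-1.5851, 3.1919) = 4*(-1.5851)^2 + 5*3.1919^2 = 60.9921


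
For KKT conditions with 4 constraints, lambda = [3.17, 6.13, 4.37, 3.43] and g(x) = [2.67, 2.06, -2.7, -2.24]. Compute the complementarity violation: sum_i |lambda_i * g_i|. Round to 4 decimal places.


KKT complementary slackness check:
lambda_1 * g_1 = 3.17 * 2.67 = 8.4639
lambda_2 * g_2 = 6.13 * 2.06 = 12.6278
lambda_3 * g_3 = 4.37 * -2.7 = -11.799
lambda_4 * g_4 = 3.43 * -2.24 = -7.6832
Total violation = 8.4639 + 12.6278 + 11.799 + 7.6832 = 40.5739


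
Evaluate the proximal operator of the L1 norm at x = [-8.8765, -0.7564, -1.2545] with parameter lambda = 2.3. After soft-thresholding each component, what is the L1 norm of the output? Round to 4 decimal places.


Soft-thresholding with lambda = 2.3:
prox(-8.8765) = sign(-8.8765)*max(|-8.8765| - 2.3, 0) = -6.5765
prox(-0.7564) = sign(-0.7564)*max(|-0.7564| - 2.3, 0) = 0.0
prox(-1.2545) = sign(-1.2545)*max(|-1.2545| - 2.3, 0) = 0.0
prox(x) = [-6.5765, 0.0, 0.0]
||prox(x)||_1 = 6.5765 + 0.0 + 0.0 = 6.5765


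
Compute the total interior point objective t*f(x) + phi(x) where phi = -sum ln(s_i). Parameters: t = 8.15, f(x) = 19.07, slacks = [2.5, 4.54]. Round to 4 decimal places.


Step 1: Compute log-barrier.
ln values: [0.9163, 1.5129]
phi = -(0.9163 + 1.5129) = -2.4292
Step 2: Compute augmented objective.
t*f(x) = 8.15*19.07 = 155.4205
Total = 155.4205 - 2.4292 = 152.9913


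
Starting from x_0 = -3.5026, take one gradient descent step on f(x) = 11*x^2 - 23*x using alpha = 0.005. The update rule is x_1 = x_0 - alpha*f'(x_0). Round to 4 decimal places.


We compute the gradient at x_0 and apply the update.
f'(x) = 22*x - 23
f'(-3.5026) = 22*-3.5026 - 23 = -100.0572
x_1 = -3.5026 - 0.005*-100.0572 = -3.0023


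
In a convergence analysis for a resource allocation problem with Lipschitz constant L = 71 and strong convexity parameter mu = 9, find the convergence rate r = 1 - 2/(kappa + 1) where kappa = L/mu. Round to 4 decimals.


Step 1: Compute the condition number.
kappa = L/mu = 71/9 = 7.8889
Step 2: Compute the convergence rate.
r = 1 - 2/(kappa + 1) = 1 - 2*mu/(L + mu) = (L - mu)/(L + mu) = 62/80 = 0.775


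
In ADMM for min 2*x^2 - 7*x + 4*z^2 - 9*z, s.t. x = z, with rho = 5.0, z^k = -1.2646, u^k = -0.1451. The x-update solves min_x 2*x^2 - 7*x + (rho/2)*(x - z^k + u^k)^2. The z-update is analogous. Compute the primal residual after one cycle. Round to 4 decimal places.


ADMM iteration with rho = 5.0, z^k = -1.2646, u^k = -0.1451
Step 1: x-update.
Minimize 2*x^2 - 7*x + (5.0/2)*(x + 1.2646 - 0.1451)^2
FOC: (2*2 + 5.0)*x = 7 + 5.0*(-1.2646 + 0.1451)
x^{k+1} = 0.1558
Step 2: z-update.
Minimize 4*z^2 - 9*z + (5.0/2)*(0.1558 - z - 0.1451)^2
FOC: (2*4 + 5.0)*z = 9 + 5.0*(0.1558 - 0.1451)
z^{k+1} = 0.6964
Step 3: u-update.
u^{k+1} = -0.1451 + 0.1558 - 0.6964 = -0.6857
Step 4: Primal residual = |0.1558 - 0.6964| = 0.5406


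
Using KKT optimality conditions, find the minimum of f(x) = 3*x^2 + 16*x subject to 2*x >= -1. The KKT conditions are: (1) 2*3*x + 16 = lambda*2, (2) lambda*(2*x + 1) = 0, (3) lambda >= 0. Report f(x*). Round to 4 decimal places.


Step 1: Try lambda = 0 (constraint inactive).
x_unc = -16/(2*3) = -2.6667
Check: 2*-2.6667 = -5.3334 < -1 -- violated!
Step 2: Constraint must be active: 2*x = -1
x* = -1/2 = -0.5
lambda = (2*3*(-0.5) + 16)/2 = 6.5
Step 3: Compute optimal value.
f(x*) = 3*(-0.5)^2 + 16*(-0.5) = -7.25


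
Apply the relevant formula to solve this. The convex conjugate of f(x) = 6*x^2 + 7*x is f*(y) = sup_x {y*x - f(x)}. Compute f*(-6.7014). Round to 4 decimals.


f*(y) = sup_x {y*x - a*x^2 - b*x} = sup_x {(y-b)*x - a*x^2}
FOC: (y - b) - 2a*x = 0 => x* = (y - b)/(2a)
x* = (-6.7014 - 7)/(2*6) = -1.1418
f*(-6.7014) = (y-b)^2/(4a) = (-6.7014 - 7)^2/(4*6)
= 187.7284/24 = 7.822


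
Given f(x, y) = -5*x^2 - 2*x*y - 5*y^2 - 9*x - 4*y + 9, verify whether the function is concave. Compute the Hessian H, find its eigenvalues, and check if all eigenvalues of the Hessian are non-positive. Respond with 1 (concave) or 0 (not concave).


The Hessian of f(x,y) = -5*x^2 - 2*x*y - 5*y^2 - 9*x - 4*y + 9 is:
H = [[-10, -2], [-2, -10]]
Trace = -10 - 10 = -20
Determinant = -10*-10 - (-2)^2 = 96
Discriminant = (-20)^2 - 4*96 = 16.0
Eigenvalues: lambda_1 = -12.0, lambda_2 = -8.0
The function is concave.

1


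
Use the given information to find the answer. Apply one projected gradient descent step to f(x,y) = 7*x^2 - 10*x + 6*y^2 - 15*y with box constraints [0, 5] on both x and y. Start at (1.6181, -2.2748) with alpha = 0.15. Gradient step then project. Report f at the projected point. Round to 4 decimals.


Step 1: Compute gradient at (1.6181, -2.2748).
grad_x = 2*7*1.6181 - 10 = 12.6534
grad_y = 2*6*-2.2748 - 15 = -42.2976
Step 2: Gradient step.
x_raw = 1.6181 - 0.15*12.6534 = -0.2799
y_raw = -2.2748 - 0.15*-42.2976 = 4.0698
Step 3: Project onto [0, 5].
x_proj = clip(-0.2799) = 0.0
y_proj = clip(4.0698) = 4.0698
Step 4: Evaluate f.
f(0.0, 4.0698) = 38.334


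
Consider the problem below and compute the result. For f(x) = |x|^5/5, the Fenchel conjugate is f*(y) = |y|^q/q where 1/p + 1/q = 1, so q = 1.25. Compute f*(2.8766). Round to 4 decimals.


The conjugate exponent q satisfies 1/p + 1/q = 1.
p = 5, so q = 5/(5 - 1) = 1.25
|y|^q = 2.8766^1.25 = 3.7463
f*(2.8766) = 3.7463 / 1.25 = 2.997


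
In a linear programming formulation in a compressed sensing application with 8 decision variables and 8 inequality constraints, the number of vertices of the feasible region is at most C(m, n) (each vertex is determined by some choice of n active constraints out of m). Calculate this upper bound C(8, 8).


Each vertex corresponds to some choice of n active constraints out of m, so the number of vertices is at most C(m, n) = m! / (n!(m-n)!).
m = 8, n = 8
Numerator: 8 * 7 * 6 * 5 * 4 * 3 * 2 * 1
Denominator: 8! = 40320
C(8, 8) = 1


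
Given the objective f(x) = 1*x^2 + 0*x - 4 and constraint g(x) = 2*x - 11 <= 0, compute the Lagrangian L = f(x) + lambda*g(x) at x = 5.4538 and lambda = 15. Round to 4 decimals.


Step 1: Evaluate f(x).
f(5.4538) = 1*5.4538^2 + 0*5.4538 - 4 = 25.7439
Step 2: Evaluate g(x).
g(5.4538) = 2*5.4538 - 11 = -0.0924
Step 3: Compute Lagrangian.
L = 25.7439 + 15*-0.0924 = 24.3579


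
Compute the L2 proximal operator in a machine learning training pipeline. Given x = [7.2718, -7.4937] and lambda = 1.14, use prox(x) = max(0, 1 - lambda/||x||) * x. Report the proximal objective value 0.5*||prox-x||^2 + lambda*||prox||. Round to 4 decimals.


Step 1: Compute ||x||.
||x|| = 10.442
Step 2: Compute scaling factor.
scale = max(0, 1 - 1.14/10.442) = 0.8908
Step 3: prox(x) = [6.4779, -6.6756]
||prox(x)|| = 9.302
Step 4: Proximal objective.
0.5*||prox-x||^2 = 0.6498
lambda*||prox|| = 10.6043
Total = 11.254


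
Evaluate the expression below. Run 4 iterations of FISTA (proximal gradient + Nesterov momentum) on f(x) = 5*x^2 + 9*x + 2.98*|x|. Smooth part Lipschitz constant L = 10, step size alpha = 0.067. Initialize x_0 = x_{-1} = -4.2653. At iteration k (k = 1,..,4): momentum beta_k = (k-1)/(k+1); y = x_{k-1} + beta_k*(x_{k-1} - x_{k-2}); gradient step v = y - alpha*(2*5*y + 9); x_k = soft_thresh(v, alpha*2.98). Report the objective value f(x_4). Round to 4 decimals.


FISTA on f(x) = 5*x^2 + 9*x + 2.98*|x|
L = 10, alpha = 0.067
Iteration 1: beta = 0.0, y = -4.2653 + 0.0*(-4.2653 + 4.2653) = -4.2653
  grad(y) = -33.653, v = y - alpha*grad = -2.0105
  prox(v) = soft_thresh(-2.0105, 0.1997) = -1.8109
Iteration 2: beta = 0.3333, y = -1.8109 + 0.3333*(-1.8109 + 4.2653) = -0.9928
  grad(y) = -0.9275, v = y - alpha*grad = -0.9306
  prox(v) = soft_thresh(-0.9306, 0.1997) = -0.7309
Iteration 3: beta = 0.5, y = -0.7309 + 0.5*(-0.7309 + 1.8109) = -0.191
  grad(y) = 7.0902, v = y - alpha*grad = -0.666
  prox(v) = soft_thresh(-0.666, 0.1997) = -0.4664
Iteration 4: beta = 0.6, y = -0.4664 + 0.6*(-0.4664 + 0.7309) = -0.3076
  grad(y) = 5.9239, v = y - alpha*grad = -0.7045
  prox(v) = soft_thresh(-0.7045, 0.1997) = -0.5049
f(x_4) = 5*(-0.5049)^2 + 9*(-0.5049) + 2.98*|-0.5049| = -1.7648


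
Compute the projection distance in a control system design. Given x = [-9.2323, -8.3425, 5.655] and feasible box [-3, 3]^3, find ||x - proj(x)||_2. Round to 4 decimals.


Project each component onto [-3, 3].
clip(-9.2323) = -3.0, clip(-8.3425) = -3.0, clip(5.655) = 3.0
Projection = [-3.0, -3.0, 3.0]
Squared diffs: [38.8416, 28.5423, 7.049]
Distance = sqrt(74.4329) = 8.6275


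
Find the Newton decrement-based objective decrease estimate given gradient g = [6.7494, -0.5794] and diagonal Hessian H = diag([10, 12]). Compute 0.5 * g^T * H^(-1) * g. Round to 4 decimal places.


Step 1: H is diagonal, so H^(-1) * g = [0.6749, -0.0483].
Step 2: g^T H^(-1) g = sum_i g_i^2 / H_ii
  = (6.7494)^2/10 + (-0.5794)^2/12
  = 4.5554 + 0.028 = 4.5834
Step 3: Objective decrease = 0.5 * g^T H^(-1) g = 2.2917


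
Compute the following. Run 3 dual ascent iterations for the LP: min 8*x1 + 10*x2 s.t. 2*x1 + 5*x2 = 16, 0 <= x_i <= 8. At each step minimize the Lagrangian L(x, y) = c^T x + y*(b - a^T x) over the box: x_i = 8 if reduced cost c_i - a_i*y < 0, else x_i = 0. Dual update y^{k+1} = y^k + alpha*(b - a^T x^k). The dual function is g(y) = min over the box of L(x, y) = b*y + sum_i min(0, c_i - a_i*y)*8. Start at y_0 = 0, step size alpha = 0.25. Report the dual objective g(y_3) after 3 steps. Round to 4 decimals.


Dual ascent for LP: min 8*x1 + 10*x2, 2*x1 + 5*x2 = 16, 0 <= x_i <= 8
Step 1: y^k = 0.0, reduced costs: (8.0, 10.0)
  x^k = (0.0, 0.0), subgradient = b - a^T x = 16.0
  y^{k+1} = 0.0 + 0.25*16.0 = 4.0
Step 2: y^k = 4.0, reduced costs: (0.0, -10.0)
  x^k = (0.0, 8.0), subgradient = b - a^T x = -24.0
  y^{k+1} = 4.0 + 0.25*-24.0 = -2.0
Step 3: y^k = -2.0, reduced costs: (12.0, 20.0)
  x^k = (0.0, 0.0), subgradient = b - a^T x = 16.0
  y^{k+1} = -2.0 + 0.25*16.0 = 2.0
Dual objective at y_3 = 2.0: reduced costs (4.0, 0.0), box minimizer x = (0.0, 0.0)
g(y_3) = b*y + (c1 - a1*y)*x1 + (c2 - a2*y)*x2 = 16*2.0 + 4.0*0.0 + 0.0*0.0 = 32.0 + 0.0 + 0.0 = 32.0
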